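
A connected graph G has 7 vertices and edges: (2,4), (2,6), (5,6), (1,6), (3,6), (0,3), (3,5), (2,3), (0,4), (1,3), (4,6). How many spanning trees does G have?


By Kirchhoff's matrix tree theorem, the number of spanning trees equals
the determinant of any cofactor of the Laplacian matrix L.
G has 7 vertices and 11 edges.
Computing the (6 x 6) cofactor determinant gives 148.

148


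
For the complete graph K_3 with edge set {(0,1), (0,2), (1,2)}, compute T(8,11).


T(K_3; x,y) = x^2 + x + y.
T(8,11) = 64 + 8 + 11 = 83.

83


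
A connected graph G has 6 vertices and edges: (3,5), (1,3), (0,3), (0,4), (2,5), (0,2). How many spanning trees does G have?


By Kirchhoff's matrix tree theorem, the number of spanning trees equals
the determinant of any cofactor of the Laplacian matrix L.
G has 6 vertices and 6 edges.
Computing the (5 x 5) cofactor determinant gives 4.

4


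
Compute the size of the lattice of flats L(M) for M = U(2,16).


Flats of U(2,16): every subset of size < 2 is a flat, plus E itself.
Count = (16 choose 0) + (16 choose 1) + 1
     = 1 + 16 + 1
     = 18.

18


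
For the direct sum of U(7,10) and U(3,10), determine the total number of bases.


Bases of a direct sum M1 + M2: |B| = |B(M1)| * |B(M2)|.
|B(U(7,10))| = C(10,7) = 120.
|B(U(3,10))| = C(10,3) = 120.
Total bases = 120 * 120 = 14400.

14400


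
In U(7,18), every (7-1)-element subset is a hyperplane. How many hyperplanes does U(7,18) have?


Hyperplanes of U(7,18) are flats of rank 6.
In a uniform matroid, these are exactly the (6)-element subsets.
Count = C(18,6) = 18! / (6! * 12!) = 18564.

18564


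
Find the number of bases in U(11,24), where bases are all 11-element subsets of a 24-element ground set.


Bases of U(11,24) are all 11-element subsets of the 24-element ground set.
Number of bases = C(24,11).
C(24,11) = 2496144.

2496144


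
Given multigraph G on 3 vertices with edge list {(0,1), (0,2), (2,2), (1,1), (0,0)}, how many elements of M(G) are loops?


In a graphic matroid, a loop is a self-loop edge (u,u) with rank 0.
Examining all 5 edges for self-loops...
Self-loops found: (2,2), (1,1), (0,0)
Number of loops = 3.

3


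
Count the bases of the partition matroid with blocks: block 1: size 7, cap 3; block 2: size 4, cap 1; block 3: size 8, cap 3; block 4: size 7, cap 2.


A basis picks exactly ci elements from block i.
Number of bases = product of C(|Si|, ci).
= C(7,3) * C(4,1) * C(8,3) * C(7,2)
= 35 * 4 * 56 * 21
= 164640.

164640


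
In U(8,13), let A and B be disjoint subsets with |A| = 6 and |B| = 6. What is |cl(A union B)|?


|A union B| = 6 + 6 = 12 (disjoint).
In U(8,13), cl(S) = S if |S| < 8, else cl(S) = E.
Since 12 >= 8, cl(A union B) = E.
|cl(A union B)| = 13.

13


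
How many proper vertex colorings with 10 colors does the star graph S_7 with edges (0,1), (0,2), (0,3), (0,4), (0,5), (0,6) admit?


P(tree, k) = k * (k-1)^(6) for any tree on 7 vertices.
P(10) = 10 * 9^6 = 10 * 531441 = 5314410.

5314410


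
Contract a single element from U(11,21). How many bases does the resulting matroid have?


Contracting e from U(11,21) gives U(10,20).
Bases of U(10,20) = (20 choose 10) = 184756.

184756


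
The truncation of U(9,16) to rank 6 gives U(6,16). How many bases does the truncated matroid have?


Truncating U(9,16) to rank 6 gives U(6,16).
Bases of U(6,16) are all 6-element subsets of 16 elements.
Number of bases = C(16,6) = 8008.

8008


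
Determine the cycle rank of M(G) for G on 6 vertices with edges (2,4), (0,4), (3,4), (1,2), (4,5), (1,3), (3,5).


Cycle rank (nullity) = |E| - r(M) = |E| - (|V| - c).
|E| = 7, |V| = 6, c = 1.
Nullity = 7 - (6 - 1) = 7 - 5 = 2.

2


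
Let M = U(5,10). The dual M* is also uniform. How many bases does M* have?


The dual of U(r,n) is U(n-r, n) = U(5,10).
Bases of U(5,10) are all (5)-element subsets.
|B(M*)| = C(10,5) = 10! / (5! * 5!) = 252.

252


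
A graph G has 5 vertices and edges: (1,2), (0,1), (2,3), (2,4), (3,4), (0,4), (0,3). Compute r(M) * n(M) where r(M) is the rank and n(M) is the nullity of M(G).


r(M) = |V| - c = 5 - 1 = 4.
nullity = |E| - r(M) = 7 - 4 = 3.
Product = 4 * 3 = 12.

12


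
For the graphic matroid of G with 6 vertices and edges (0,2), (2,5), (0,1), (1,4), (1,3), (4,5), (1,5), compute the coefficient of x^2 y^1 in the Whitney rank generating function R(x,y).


R(x,y) = sum over A in 2^E of x^(r(E)-r(A)) * y^(|A|-r(A)).
G has 6 vertices, 7 edges. r(E) = 5.
Enumerate all 2^7 = 128 subsets.
Count subsets with r(E)-r(A)=2 and |A|-r(A)=1: 5.

5


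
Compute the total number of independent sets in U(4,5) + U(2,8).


For a direct sum, |I(M1+M2)| = |I(M1)| * |I(M2)|.
|I(U(4,5))| = sum C(5,k) for k=0..4 = 31.
|I(U(2,8))| = sum C(8,k) for k=0..2 = 37.
Total = 31 * 37 = 1147.

1147


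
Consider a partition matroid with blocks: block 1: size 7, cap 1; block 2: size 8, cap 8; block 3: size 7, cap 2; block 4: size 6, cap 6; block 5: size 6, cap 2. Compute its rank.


Rank of a partition matroid = sum of min(|Si|, ci) for each block.
= min(7,1) + min(8,8) + min(7,2) + min(6,6) + min(6,2)
= 1 + 8 + 2 + 6 + 2
= 19.

19


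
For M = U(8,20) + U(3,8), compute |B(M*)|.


(M1+M2)* = M1* + M2*.
M1* = U(12,20), bases: C(20,12) = 125970.
M2* = U(5,8), bases: C(8,5) = 56.
|B(M*)| = 125970 * 56 = 7054320.

7054320


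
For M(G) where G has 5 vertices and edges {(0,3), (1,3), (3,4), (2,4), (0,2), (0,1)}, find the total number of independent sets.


An independent set in a graphic matroid is an acyclic edge subset.
G has 5 vertices and 6 edges.
Enumerate all 2^6 = 64 subsets, checking for acyclicity.
Total independent sets = 52.

52


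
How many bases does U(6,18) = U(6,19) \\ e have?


Deleting e from U(6,19) gives U(6,18) since n > r.
Bases of U(6,18) = C(18,6) = 18564.

18564


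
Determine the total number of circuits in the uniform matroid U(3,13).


In U(3,13), circuits are the (4)-element subsets.
Any set of 4 elements is dependent, and removing any one element gives
an independent set of size 3, so it is a minimal dependent set.
Number of circuits = C(13,4) = (13 * 12 * 11 * 10) / (1 * 2 * 3 * 4) = 715.

715


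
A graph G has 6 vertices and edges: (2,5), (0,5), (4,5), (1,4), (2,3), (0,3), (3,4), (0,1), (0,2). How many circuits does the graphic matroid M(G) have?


A circuit in a graphic matroid = edge set of a simple cycle.
G has 6 vertices and 9 edges.
Enumerating all minimal edge subsets forming cycles...
Total circuits found: 13.

13


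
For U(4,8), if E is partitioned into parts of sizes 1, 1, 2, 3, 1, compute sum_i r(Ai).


r(Ai) = min(|Ai|, 4) for each part.
Sum = min(1,4) + min(1,4) + min(2,4) + min(3,4) + min(1,4)
    = 1 + 1 + 2 + 3 + 1
    = 8.

8


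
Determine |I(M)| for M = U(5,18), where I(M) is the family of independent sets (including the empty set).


Independent sets of U(5,18) are all subsets of size <= 5.
Count = (18 choose 0) + (18 choose 1) + (18 choose 2) + (18 choose 3) + (18 choose 4) + (18 choose 5)
     = 1 + 18 + 153 + 816 + 3060 + 8568
     = 12616.

12616


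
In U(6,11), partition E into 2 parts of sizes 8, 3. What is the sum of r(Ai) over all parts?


r(Ai) = min(|Ai|, 6) for each part.
Sum = min(8,6) + min(3,6)
    = 6 + 3
    = 9.

9


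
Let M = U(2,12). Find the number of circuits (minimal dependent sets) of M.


In U(2,12), circuits are the (3)-element subsets.
Any set of 3 elements is dependent, and removing any one element gives
an independent set of size 2, so it is a minimal dependent set.
Number of circuits = C(12,3) = (12 * 11 * 10) / (1 * 2 * 3) = 220.

220


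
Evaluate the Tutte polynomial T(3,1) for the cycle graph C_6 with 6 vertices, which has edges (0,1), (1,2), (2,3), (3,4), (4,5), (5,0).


T(C_6; x,y) = x + x^2 + ... + x^(5) + y.
T(3,1) = 3^1 + 3^2 + 3^3 + 3^4 + 3^5 + 1
= 3 + 9 + 27 + 81 + 243 + 1
= 364.

364


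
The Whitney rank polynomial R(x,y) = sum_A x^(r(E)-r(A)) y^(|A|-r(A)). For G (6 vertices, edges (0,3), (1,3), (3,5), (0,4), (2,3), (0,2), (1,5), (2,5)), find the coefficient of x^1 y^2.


R(x,y) = sum over A in 2^E of x^(r(E)-r(A)) * y^(|A|-r(A)).
G has 6 vertices, 8 edges. r(E) = 5.
Enumerate all 2^8 = 256 subsets.
Count subsets with r(E)-r(A)=1 and |A|-r(A)=2: 9.

9


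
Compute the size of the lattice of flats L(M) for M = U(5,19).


Flats of U(5,19): every subset of size < 5 is a flat, plus E itself.
Count = C(19,0) + C(19,1) + C(19,2) + C(19,3) + C(19,4) + 1
     = 1 + 19 + 171 + 969 + 3876 + 1
     = 5037.

5037


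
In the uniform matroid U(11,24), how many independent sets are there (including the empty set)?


Independent sets of U(11,24) are all subsets of size <= 11.
Count = (24 choose 0) + (24 choose 1) + (24 choose 2) + (24 choose 3) + (24 choose 4) + (24 choose 5) + (24 choose 6) + (24 choose 7) + (24 choose 8) + (24 choose 9) + (24 choose 10) + (24 choose 11)
     = 1 + 24 + 276 + 2024 + 10626 + 42504 + 134596 + 346104 + 735471 + 1307504 + 1961256 + 2496144
     = 7036530.

7036530


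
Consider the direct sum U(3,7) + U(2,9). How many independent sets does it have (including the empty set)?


For a direct sum, |I(M1+M2)| = |I(M1)| * |I(M2)|.
|I(U(3,7))| = sum C(7,k) for k=0..3 = 64.
|I(U(2,9))| = sum C(9,k) for k=0..2 = 46.
Total = 64 * 46 = 2944.

2944


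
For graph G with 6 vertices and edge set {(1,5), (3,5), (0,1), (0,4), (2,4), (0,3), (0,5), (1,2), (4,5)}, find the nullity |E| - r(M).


Cycle rank (nullity) = |E| - r(M) = |E| - (|V| - c).
|E| = 9, |V| = 6, c = 1.
Nullity = 9 - (6 - 1) = 9 - 5 = 4.

4


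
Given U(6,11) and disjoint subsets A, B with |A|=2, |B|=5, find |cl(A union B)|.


|A union B| = 2 + 5 = 7 (disjoint).
In U(6,11), cl(S) = S if |S| < 6, else cl(S) = E.
Since 7 >= 6, cl(A union B) = E.
|cl(A union B)| = 11.

11


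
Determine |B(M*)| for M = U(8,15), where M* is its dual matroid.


The dual of U(r,n) is U(n-r, n) = U(7,15).
Bases of U(7,15) are all (7)-element subsets.
|B(M*)| = (15 choose 7) = 6435.

6435


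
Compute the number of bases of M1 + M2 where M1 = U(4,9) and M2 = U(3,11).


Bases of a direct sum M1 + M2: |B| = |B(M1)| * |B(M2)|.
|B(U(4,9))| = C(9,4) = 126.
|B(U(3,11))| = C(11,3) = 165.
Total bases = 126 * 165 = 20790.

20790


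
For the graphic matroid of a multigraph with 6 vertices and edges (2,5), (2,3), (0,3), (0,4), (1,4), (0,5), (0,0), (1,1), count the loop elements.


In a graphic matroid, a loop is a self-loop edge (u,u) with rank 0.
Examining all 8 edges for self-loops...
Self-loops found: (0,0), (1,1)
Number of loops = 2.

2


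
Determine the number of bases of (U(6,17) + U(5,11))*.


(M1+M2)* = M1* + M2*.
M1* = U(11,17), bases: C(17,11) = 12376.
M2* = U(6,11), bases: C(11,6) = 462.
|B(M*)| = 12376 * 462 = 5717712.

5717712


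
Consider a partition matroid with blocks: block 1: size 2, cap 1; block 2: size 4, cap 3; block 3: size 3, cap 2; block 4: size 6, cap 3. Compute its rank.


Rank of a partition matroid = sum of min(|Si|, ci) for each block.
= min(2,1) + min(4,3) + min(3,2) + min(6,3)
= 1 + 3 + 2 + 3
= 9.

9


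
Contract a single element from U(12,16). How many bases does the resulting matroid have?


Contracting e from U(12,16) gives U(11,15).
Bases of U(11,15) = (15 choose 11) = 1365.

1365


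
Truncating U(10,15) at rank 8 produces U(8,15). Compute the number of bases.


Truncating U(10,15) to rank 8 gives U(8,15).
Bases of U(8,15) are all 8-element subsets of 15 elements.
Number of bases = (15 choose 8) = 6435.

6435


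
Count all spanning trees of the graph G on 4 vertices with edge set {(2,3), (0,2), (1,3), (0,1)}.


By Kirchhoff's matrix tree theorem, the number of spanning trees equals
the determinant of any cofactor of the Laplacian matrix L.
G has 4 vertices and 4 edges.
Computing the (3 x 3) cofactor determinant gives 4.

4


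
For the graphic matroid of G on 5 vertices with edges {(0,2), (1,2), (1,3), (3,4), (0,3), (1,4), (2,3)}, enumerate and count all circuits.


A circuit in a graphic matroid = edge set of a simple cycle.
G has 5 vertices and 7 edges.
Enumerating all minimal edge subsets forming cycles...
Total circuits found: 6.

6


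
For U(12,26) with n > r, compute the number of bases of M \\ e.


Deleting e from U(12,26) gives U(12,25) since n > r.
Bases of U(12,25) = C(25,12) = 25! / (12! * 13!) = 5200300.

5200300


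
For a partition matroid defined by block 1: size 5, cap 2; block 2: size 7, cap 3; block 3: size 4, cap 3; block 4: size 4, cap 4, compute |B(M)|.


A basis picks exactly ci elements from block i.
Number of bases = product of C(|Si|, ci).
= C(5,2) * C(7,3) * C(4,3) * C(4,4)
= 10 * 35 * 4 * 1
= 1400.

1400


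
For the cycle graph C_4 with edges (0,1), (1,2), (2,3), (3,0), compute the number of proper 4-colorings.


P(C_4, k) = (k-1)^4 + (-1)^4*(k-1).
P(4) = (3)^4 + 3
= 81 + 3 = 84.

84


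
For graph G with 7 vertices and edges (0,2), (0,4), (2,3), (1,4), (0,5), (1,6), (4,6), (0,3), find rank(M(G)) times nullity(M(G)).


r(M) = |V| - c = 7 - 1 = 6.
nullity = |E| - r(M) = 8 - 6 = 2.
Product = 6 * 2 = 12.

12


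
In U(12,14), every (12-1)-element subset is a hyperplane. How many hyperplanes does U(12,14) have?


Hyperplanes of U(12,14) are flats of rank 11.
In a uniform matroid, these are exactly the (11)-element subsets.
Count = C(14,11) = 364.

364


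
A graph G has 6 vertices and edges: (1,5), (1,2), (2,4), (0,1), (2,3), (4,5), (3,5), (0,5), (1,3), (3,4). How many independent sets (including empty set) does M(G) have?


An independent set in a graphic matroid is an acyclic edge subset.
G has 6 vertices and 10 edges.
Enumerate all 2^10 = 1024 subsets, checking for acyclicity.
Total independent sets = 454.

454


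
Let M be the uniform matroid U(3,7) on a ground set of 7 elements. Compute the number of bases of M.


Bases of U(3,7) are all 3-element subsets of the 7-element ground set.
Number of bases = C(7,3).
C(7,3) = (7 * 6 * 5) / (1 * 2 * 3) = 35.

35


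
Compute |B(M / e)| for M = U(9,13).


Contracting e from U(9,13) gives U(8,12).
Bases of U(8,12) = (12 choose 8) = 495.

495


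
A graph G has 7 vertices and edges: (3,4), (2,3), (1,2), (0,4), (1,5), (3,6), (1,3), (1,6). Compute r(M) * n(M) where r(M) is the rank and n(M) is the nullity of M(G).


r(M) = |V| - c = 7 - 1 = 6.
nullity = |E| - r(M) = 8 - 6 = 2.
Product = 6 * 2 = 12.

12


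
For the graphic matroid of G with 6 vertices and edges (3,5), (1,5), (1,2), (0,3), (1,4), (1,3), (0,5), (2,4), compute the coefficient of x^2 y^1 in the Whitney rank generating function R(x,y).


R(x,y) = sum over A in 2^E of x^(r(E)-r(A)) * y^(|A|-r(A)).
G has 6 vertices, 8 edges. r(E) = 5.
Enumerate all 2^8 = 256 subsets.
Count subsets with r(E)-r(A)=2 and |A|-r(A)=1: 16.

16


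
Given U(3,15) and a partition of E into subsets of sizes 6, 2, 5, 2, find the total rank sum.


r(Ai) = min(|Ai|, 3) for each part.
Sum = min(6,3) + min(2,3) + min(5,3) + min(2,3)
    = 3 + 2 + 3 + 2
    = 10.

10


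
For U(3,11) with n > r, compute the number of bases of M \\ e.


Deleting e from U(3,11) gives U(3,10) since n > r.
Bases of U(3,10) = C(10,3) = 10! / (3! * 7!) = 120.

120


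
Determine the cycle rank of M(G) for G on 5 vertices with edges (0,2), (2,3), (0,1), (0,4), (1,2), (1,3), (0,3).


Cycle rank (nullity) = |E| - r(M) = |E| - (|V| - c).
|E| = 7, |V| = 5, c = 1.
Nullity = 7 - (5 - 1) = 7 - 4 = 3.

3


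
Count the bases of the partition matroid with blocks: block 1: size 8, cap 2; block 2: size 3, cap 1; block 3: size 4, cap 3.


A basis picks exactly ci elements from block i.
Number of bases = product of C(|Si|, ci).
= C(8,2) * C(3,1) * C(4,3)
= 28 * 3 * 4
= 336.

336


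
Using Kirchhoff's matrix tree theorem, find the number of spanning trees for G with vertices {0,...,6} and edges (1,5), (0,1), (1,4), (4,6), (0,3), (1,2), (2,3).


By Kirchhoff's matrix tree theorem, the number of spanning trees equals
the determinant of any cofactor of the Laplacian matrix L.
G has 7 vertices and 7 edges.
Computing the (6 x 6) cofactor determinant gives 4.

4


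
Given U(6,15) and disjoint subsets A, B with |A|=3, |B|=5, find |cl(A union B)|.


|A union B| = 3 + 5 = 8 (disjoint).
In U(6,15), cl(S) = S if |S| < 6, else cl(S) = E.
Since 8 >= 6, cl(A union B) = E.
|cl(A union B)| = 15.

15


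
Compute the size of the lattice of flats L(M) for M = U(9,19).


Flats of U(9,19): every subset of size < 9 is a flat, plus E itself.
Count = (19 choose 0) + (19 choose 1) + (19 choose 2) + (19 choose 3) + (19 choose 4) + (19 choose 5) + (19 choose 6) + (19 choose 7) + (19 choose 8) + 1
     = 1 + 19 + 171 + 969 + 3876 + 11628 + 27132 + 50388 + 75582 + 1
     = 169767.

169767


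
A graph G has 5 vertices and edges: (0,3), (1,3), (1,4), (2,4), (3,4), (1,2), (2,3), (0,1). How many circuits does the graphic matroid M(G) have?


A circuit in a graphic matroid = edge set of a simple cycle.
G has 5 vertices and 8 edges.
Enumerating all minimal edge subsets forming cycles...
Total circuits found: 12.

12


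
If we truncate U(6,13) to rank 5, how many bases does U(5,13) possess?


Truncating U(6,13) to rank 5 gives U(5,13).
Bases of U(5,13) are all 5-element subsets of 13 elements.
Number of bases = C(13,5) = 1287.

1287


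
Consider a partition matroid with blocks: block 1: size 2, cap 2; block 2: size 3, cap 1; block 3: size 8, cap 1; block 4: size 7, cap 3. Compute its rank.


Rank of a partition matroid = sum of min(|Si|, ci) for each block.
= min(2,2) + min(3,1) + min(8,1) + min(7,3)
= 2 + 1 + 1 + 3
= 7.

7


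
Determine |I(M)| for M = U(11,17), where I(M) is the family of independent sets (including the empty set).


Independent sets of U(11,17) are all subsets of size <= 11.
Count = (17 choose 0) + (17 choose 1) + (17 choose 2) + (17 choose 3) + (17 choose 4) + (17 choose 5) + (17 choose 6) + (17 choose 7) + (17 choose 8) + (17 choose 9) + (17 choose 10) + (17 choose 11)
     = 1 + 17 + 136 + 680 + 2380 + 6188 + 12376 + 19448 + 24310 + 24310 + 19448 + 12376
     = 121670.

121670


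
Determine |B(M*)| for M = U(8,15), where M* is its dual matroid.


The dual of U(r,n) is U(n-r, n) = U(7,15).
Bases of U(7,15) are all (7)-element subsets.
|B(M*)| = (15 choose 7) = 6435.

6435


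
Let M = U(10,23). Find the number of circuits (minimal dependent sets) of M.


In U(10,23), circuits are the (11)-element subsets.
Any set of 11 elements is dependent, and removing any one element gives
an independent set of size 10, so it is a minimal dependent set.
Number of circuits = C(23,11) = 23! / (11! * 12!) = 1352078.

1352078


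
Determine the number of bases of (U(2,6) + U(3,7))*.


(M1+M2)* = M1* + M2*.
M1* = U(4,6), bases: C(6,4) = 15.
M2* = U(4,7), bases: C(7,4) = 35.
|B(M*)| = 15 * 35 = 525.

525


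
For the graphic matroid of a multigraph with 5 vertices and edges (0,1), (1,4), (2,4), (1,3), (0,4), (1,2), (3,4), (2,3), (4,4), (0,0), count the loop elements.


In a graphic matroid, a loop is a self-loop edge (u,u) with rank 0.
Examining all 10 edges for self-loops...
Self-loops found: (4,4), (0,0)
Number of loops = 2.

2


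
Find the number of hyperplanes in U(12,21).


Hyperplanes of U(12,21) are flats of rank 11.
In a uniform matroid, these are exactly the (11)-element subsets.
Count = C(21,11) = 21! / (11! * 10!) = 352716.

352716


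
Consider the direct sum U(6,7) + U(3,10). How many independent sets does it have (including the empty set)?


For a direct sum, |I(M1+M2)| = |I(M1)| * |I(M2)|.
|I(U(6,7))| = sum C(7,k) for k=0..6 = 127.
|I(U(3,10))| = sum C(10,k) for k=0..3 = 176.
Total = 127 * 176 = 22352.

22352


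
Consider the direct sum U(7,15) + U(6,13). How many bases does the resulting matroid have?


Bases of a direct sum M1 + M2: |B| = |B(M1)| * |B(M2)|.
|B(U(7,15))| = C(15,7) = 6435.
|B(U(6,13))| = C(13,6) = 1716.
Total bases = 6435 * 1716 = 11042460.

11042460


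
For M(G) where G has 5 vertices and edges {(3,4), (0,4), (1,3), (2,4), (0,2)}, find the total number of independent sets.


An independent set in a graphic matroid is an acyclic edge subset.
G has 5 vertices and 5 edges.
Enumerate all 2^5 = 32 subsets, checking for acyclicity.
Total independent sets = 28.

28


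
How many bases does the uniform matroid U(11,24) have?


Bases of U(11,24) are all 11-element subsets of the 24-element ground set.
Number of bases = C(24,11).
C(24,11) = 2496144.

2496144


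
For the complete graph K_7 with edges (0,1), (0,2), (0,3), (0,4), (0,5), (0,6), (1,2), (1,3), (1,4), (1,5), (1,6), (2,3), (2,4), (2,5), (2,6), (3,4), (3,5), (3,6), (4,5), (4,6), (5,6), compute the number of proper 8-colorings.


P(K_7, k) = k(k-1)(k-2)...(k-6).
P(8) = (8) * (7) * (6) * (5) * (4) * (3) * (2) = 40320.

40320


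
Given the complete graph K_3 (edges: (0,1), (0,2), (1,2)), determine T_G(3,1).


T(K_3; x,y) = x^2 + x + y.
T(3,1) = 9 + 3 + 1 = 13.

13


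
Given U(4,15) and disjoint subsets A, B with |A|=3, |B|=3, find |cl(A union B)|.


|A union B| = 3 + 3 = 6 (disjoint).
In U(4,15), cl(S) = S if |S| < 4, else cl(S) = E.
Since 6 >= 4, cl(A union B) = E.
|cl(A union B)| = 15.

15


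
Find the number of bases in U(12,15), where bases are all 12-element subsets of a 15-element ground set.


Bases of U(12,15) are all 12-element subsets of the 15-element ground set.
Number of bases = C(15,12).
(15 choose 12) = 455.

455


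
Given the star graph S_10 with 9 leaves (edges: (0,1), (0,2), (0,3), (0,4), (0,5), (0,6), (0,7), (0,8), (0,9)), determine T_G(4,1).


A star on 10 vertices is a tree with 9 edges.
T(x,y) = x^(9) for any tree.
T(4,1) = 4^9 = 262144.

262144


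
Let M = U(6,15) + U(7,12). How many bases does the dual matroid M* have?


(M1+M2)* = M1* + M2*.
M1* = U(9,15), bases: C(15,9) = 5005.
M2* = U(5,12), bases: C(12,5) = 792.
|B(M*)| = 5005 * 792 = 3963960.

3963960


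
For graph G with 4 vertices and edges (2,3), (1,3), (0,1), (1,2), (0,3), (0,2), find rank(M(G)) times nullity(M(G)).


r(M) = |V| - c = 4 - 1 = 3.
nullity = |E| - r(M) = 6 - 3 = 3.
Product = 3 * 3 = 9.

9


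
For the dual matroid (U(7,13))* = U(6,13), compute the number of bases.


The dual of U(r,n) is U(n-r, n) = U(6,13).
Bases of U(6,13) are all (6)-element subsets.
|B(M*)| = C(13,6) = 1716.

1716


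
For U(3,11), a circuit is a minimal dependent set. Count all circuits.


In U(3,11), circuits are the (4)-element subsets.
Any set of 4 elements is dependent, and removing any one element gives
an independent set of size 3, so it is a minimal dependent set.
Number of circuits = C(11,4) = (11 * 10 * 9 * 8) / (1 * 2 * 3 * 4) = 330.

330


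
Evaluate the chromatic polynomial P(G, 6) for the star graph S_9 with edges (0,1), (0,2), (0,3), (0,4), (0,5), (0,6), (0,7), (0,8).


P(tree, k) = k * (k-1)^(8) for any tree on 9 vertices.
P(6) = 6 * 5^8 = 6 * 390625 = 2343750.

2343750


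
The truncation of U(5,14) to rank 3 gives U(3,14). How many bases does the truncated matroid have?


Truncating U(5,14) to rank 3 gives U(3,14).
Bases of U(3,14) are all 3-element subsets of 14 elements.
Number of bases = C(14,3) = (14 * 13 * 12) / (1 * 2 * 3) = 364.

364


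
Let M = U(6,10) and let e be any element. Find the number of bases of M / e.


Contracting e from U(6,10) gives U(5,9).
Bases of U(5,9) = C(9,5) = 126.

126


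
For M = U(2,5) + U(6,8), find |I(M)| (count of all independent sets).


For a direct sum, |I(M1+M2)| = |I(M1)| * |I(M2)|.
|I(U(2,5))| = sum C(5,k) for k=0..2 = 16.
|I(U(6,8))| = sum C(8,k) for k=0..6 = 247.
Total = 16 * 247 = 3952.

3952


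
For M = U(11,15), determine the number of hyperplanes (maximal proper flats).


Hyperplanes of U(11,15) are flats of rank 10.
In a uniform matroid, these are exactly the (10)-element subsets.
Count = C(15,10) = 3003.

3003


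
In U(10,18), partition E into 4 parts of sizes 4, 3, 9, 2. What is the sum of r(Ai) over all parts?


r(Ai) = min(|Ai|, 10) for each part.
Sum = min(4,10) + min(3,10) + min(9,10) + min(2,10)
    = 4 + 3 + 9 + 2
    = 18.

18


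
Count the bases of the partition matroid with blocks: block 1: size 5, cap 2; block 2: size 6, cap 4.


A basis picks exactly ci elements from block i.
Number of bases = product of C(|Si|, ci).
= C(5,2) * C(6,4)
= 10 * 15
= 150.

150


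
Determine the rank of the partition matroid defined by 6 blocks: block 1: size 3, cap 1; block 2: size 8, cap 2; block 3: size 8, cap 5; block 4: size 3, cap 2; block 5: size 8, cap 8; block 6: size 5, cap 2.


Rank of a partition matroid = sum of min(|Si|, ci) for each block.
= min(3,1) + min(8,2) + min(8,5) + min(3,2) + min(8,8) + min(5,2)
= 1 + 2 + 5 + 2 + 8 + 2
= 20.

20


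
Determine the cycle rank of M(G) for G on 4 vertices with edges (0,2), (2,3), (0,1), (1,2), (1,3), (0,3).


Cycle rank (nullity) = |E| - r(M) = |E| - (|V| - c).
|E| = 6, |V| = 4, c = 1.
Nullity = 6 - (4 - 1) = 6 - 3 = 3.

3


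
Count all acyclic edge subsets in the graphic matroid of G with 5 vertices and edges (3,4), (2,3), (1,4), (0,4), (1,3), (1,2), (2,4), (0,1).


An independent set in a graphic matroid is an acyclic edge subset.
G has 5 vertices and 8 edges.
Enumerate all 2^8 = 256 subsets, checking for acyclicity.
Total independent sets = 128.

128


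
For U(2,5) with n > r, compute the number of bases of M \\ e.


Deleting e from U(2,5) gives U(2,4) since n > r.
Bases of U(2,4) = C(4,2) = (4 * 3) / (1 * 2) = 6.

6


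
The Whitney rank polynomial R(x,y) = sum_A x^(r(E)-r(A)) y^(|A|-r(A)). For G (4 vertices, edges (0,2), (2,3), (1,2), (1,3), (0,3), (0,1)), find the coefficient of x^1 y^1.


R(x,y) = sum over A in 2^E of x^(r(E)-r(A)) * y^(|A|-r(A)).
G has 4 vertices, 6 edges. r(E) = 3.
Enumerate all 2^6 = 64 subsets.
Count subsets with r(E)-r(A)=1 and |A|-r(A)=1: 4.

4


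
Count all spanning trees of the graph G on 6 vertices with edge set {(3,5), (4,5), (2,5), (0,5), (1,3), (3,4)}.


By Kirchhoff's matrix tree theorem, the number of spanning trees equals
the determinant of any cofactor of the Laplacian matrix L.
G has 6 vertices and 6 edges.
Computing the (5 x 5) cofactor determinant gives 3.

3


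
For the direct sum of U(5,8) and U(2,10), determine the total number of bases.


Bases of a direct sum M1 + M2: |B| = |B(M1)| * |B(M2)|.
|B(U(5,8))| = C(8,5) = 56.
|B(U(2,10))| = C(10,2) = 45.
Total bases = 56 * 45 = 2520.

2520


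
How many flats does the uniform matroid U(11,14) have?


Flats of U(11,14): every subset of size < 11 is a flat, plus E itself.
Count = (14 choose 0) + (14 choose 1) + (14 choose 2) + (14 choose 3) + (14 choose 4) + (14 choose 5) + (14 choose 6) + (14 choose 7) + (14 choose 8) + (14 choose 9) + (14 choose 10) + 1
     = 1 + 14 + 91 + 364 + 1001 + 2002 + 3003 + 3432 + 3003 + 2002 + 1001 + 1
     = 15915.

15915


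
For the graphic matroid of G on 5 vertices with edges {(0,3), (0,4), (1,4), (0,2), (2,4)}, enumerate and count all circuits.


A circuit in a graphic matroid = edge set of a simple cycle.
G has 5 vertices and 5 edges.
Enumerating all minimal edge subsets forming cycles...
Total circuits found: 1.

1


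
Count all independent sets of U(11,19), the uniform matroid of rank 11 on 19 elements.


Independent sets of U(11,19) are all subsets of size <= 11.
Count = C(19,0) + C(19,1) + C(19,2) + C(19,3) + C(19,4) + C(19,5) + C(19,6) + C(19,7) + C(19,8) + C(19,9) + C(19,10) + C(19,11)
     = 1 + 19 + 171 + 969 + 3876 + 11628 + 27132 + 50388 + 75582 + 92378 + 92378 + 75582
     = 430104.

430104


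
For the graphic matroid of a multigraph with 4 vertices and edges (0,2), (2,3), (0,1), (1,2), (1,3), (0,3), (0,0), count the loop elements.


In a graphic matroid, a loop is a self-loop edge (u,u) with rank 0.
Examining all 7 edges for self-loops...
Self-loops found: (0,0)
Number of loops = 1.

1


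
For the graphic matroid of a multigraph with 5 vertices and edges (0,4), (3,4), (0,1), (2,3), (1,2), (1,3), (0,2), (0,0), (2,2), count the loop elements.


In a graphic matroid, a loop is a self-loop edge (u,u) with rank 0.
Examining all 9 edges for self-loops...
Self-loops found: (0,0), (2,2)
Number of loops = 2.

2


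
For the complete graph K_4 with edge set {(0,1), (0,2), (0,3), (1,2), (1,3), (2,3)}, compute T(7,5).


T(K_4; x,y) = x^3 + 3x^2 + 4xy + 2x + y^3 + 3y^2 + 2y.
Substituting x=7, y=5:
= 343 + 147 + 140 + 14 + 125 + 75 + 10
= 854.

854


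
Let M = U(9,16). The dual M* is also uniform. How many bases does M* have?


The dual of U(r,n) is U(n-r, n) = U(7,16).
Bases of U(7,16) are all (7)-element subsets.
|B(M*)| = C(16,7) = 16! / (7! * 9!) = 11440.

11440


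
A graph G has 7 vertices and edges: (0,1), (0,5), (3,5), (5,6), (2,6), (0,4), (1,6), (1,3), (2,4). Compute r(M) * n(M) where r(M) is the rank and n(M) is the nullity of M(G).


r(M) = |V| - c = 7 - 1 = 6.
nullity = |E| - r(M) = 9 - 6 = 3.
Product = 6 * 3 = 18.

18


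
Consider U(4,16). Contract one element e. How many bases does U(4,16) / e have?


Contracting e from U(4,16) gives U(3,15).
Bases of U(3,15) = C(15,3) = 15! / (3! * 12!) = 455.

455


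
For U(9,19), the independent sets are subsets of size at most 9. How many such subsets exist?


Independent sets of U(9,19) are all subsets of size <= 9.
Count = (19 choose 0) + (19 choose 1) + (19 choose 2) + (19 choose 3) + (19 choose 4) + (19 choose 5) + (19 choose 6) + (19 choose 7) + (19 choose 8) + (19 choose 9)
     = 1 + 19 + 171 + 969 + 3876 + 11628 + 27132 + 50388 + 75582 + 92378
     = 262144.

262144


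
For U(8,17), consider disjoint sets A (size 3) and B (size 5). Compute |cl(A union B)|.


|A union B| = 3 + 5 = 8 (disjoint).
In U(8,17), cl(S) = S if |S| < 8, else cl(S) = E.
Since 8 >= 8, cl(A union B) = E.
|cl(A union B)| = 17.

17


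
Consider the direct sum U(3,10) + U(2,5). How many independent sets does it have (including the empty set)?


For a direct sum, |I(M1+M2)| = |I(M1)| * |I(M2)|.
|I(U(3,10))| = sum C(10,k) for k=0..3 = 176.
|I(U(2,5))| = sum C(5,k) for k=0..2 = 16.
Total = 176 * 16 = 2816.

2816


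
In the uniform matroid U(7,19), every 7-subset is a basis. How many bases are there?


Bases of U(7,19) are all 7-element subsets of the 19-element ground set.
Number of bases = C(19,7).
C(19,7) = 50388.

50388


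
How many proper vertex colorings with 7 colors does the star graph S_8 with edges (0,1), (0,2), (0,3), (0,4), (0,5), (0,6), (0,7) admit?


P(tree, k) = k * (k-1)^(7) for any tree on 8 vertices.
P(7) = 7 * 6^7 = 7 * 279936 = 1959552.

1959552


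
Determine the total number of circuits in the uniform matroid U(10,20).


In U(10,20), circuits are the (11)-element subsets.
Any set of 11 elements is dependent, and removing any one element gives
an independent set of size 10, so it is a minimal dependent set.
Number of circuits = (20 choose 11) = 167960.

167960


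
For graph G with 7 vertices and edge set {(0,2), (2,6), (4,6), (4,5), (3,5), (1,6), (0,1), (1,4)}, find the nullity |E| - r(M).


Cycle rank (nullity) = |E| - r(M) = |E| - (|V| - c).
|E| = 8, |V| = 7, c = 1.
Nullity = 8 - (7 - 1) = 8 - 6 = 2.

2


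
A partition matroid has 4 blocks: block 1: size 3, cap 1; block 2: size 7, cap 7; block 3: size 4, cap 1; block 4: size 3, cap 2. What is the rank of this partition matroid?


Rank of a partition matroid = sum of min(|Si|, ci) for each block.
= min(3,1) + min(7,7) + min(4,1) + min(3,2)
= 1 + 7 + 1 + 2
= 11.

11


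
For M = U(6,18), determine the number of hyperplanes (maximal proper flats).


Hyperplanes of U(6,18) are flats of rank 5.
In a uniform matroid, these are exactly the (5)-element subsets.
Count = C(18,5) = 8568.

8568


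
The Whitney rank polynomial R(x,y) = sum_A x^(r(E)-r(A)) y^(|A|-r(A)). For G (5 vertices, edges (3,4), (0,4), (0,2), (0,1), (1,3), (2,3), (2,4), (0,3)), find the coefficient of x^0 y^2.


R(x,y) = sum over A in 2^E of x^(r(E)-r(A)) * y^(|A|-r(A)).
G has 5 vertices, 8 edges. r(E) = 4.
Enumerate all 2^8 = 256 subsets.
Count subsets with r(E)-r(A)=0 and |A|-r(A)=2: 27.

27


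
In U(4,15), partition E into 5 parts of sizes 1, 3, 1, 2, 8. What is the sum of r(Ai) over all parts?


r(Ai) = min(|Ai|, 4) for each part.
Sum = min(1,4) + min(3,4) + min(1,4) + min(2,4) + min(8,4)
    = 1 + 3 + 1 + 2 + 4
    = 11.

11


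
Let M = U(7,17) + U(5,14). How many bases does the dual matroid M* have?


(M1+M2)* = M1* + M2*.
M1* = U(10,17), bases: C(17,10) = 19448.
M2* = U(9,14), bases: C(14,9) = 2002.
|B(M*)| = 19448 * 2002 = 38934896.

38934896


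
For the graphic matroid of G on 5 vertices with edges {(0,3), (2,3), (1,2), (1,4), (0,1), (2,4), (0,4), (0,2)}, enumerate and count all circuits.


A circuit in a graphic matroid = edge set of a simple cycle.
G has 5 vertices and 8 edges.
Enumerating all minimal edge subsets forming cycles...
Total circuits found: 12.

12


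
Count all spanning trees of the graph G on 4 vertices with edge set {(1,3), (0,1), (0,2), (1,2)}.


By Kirchhoff's matrix tree theorem, the number of spanning trees equals
the determinant of any cofactor of the Laplacian matrix L.
G has 4 vertices and 4 edges.
Computing the (3 x 3) cofactor determinant gives 3.

3


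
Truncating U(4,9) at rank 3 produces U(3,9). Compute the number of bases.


Truncating U(4,9) to rank 3 gives U(3,9).
Bases of U(3,9) are all 3-element subsets of 9 elements.
Number of bases = C(9,3) = 9! / (3! * 6!) = 84.

84


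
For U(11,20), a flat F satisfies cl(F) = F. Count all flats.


Flats of U(11,20): every subset of size < 11 is a flat, plus E itself.
Count = C(20,0) + C(20,1) + C(20,2) + C(20,3) + C(20,4) + C(20,5) + C(20,6) + C(20,7) + C(20,8) + C(20,9) + C(20,10) + 1
     = 1 + 20 + 190 + 1140 + 4845 + 15504 + 38760 + 77520 + 125970 + 167960 + 184756 + 1
     = 616667.

616667


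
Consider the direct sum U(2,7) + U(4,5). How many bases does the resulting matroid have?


Bases of a direct sum M1 + M2: |B| = |B(M1)| * |B(M2)|.
|B(U(2,7))| = C(7,2) = 21.
|B(U(4,5))| = C(5,4) = 5.
Total bases = 21 * 5 = 105.

105


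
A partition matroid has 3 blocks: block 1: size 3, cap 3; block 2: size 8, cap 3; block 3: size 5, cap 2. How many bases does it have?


A basis picks exactly ci elements from block i.
Number of bases = product of C(|Si|, ci).
= C(3,3) * C(8,3) * C(5,2)
= 1 * 56 * 10
= 560.

560


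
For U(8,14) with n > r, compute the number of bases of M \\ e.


Deleting e from U(8,14) gives U(8,13) since n > r.
Bases of U(8,13) = C(13,8) = 1287.

1287


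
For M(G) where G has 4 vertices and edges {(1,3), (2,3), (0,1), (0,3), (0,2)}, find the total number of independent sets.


An independent set in a graphic matroid is an acyclic edge subset.
G has 4 vertices and 5 edges.
Enumerate all 2^5 = 32 subsets, checking for acyclicity.
Total independent sets = 24.

24


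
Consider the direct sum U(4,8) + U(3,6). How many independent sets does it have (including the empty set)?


For a direct sum, |I(M1+M2)| = |I(M1)| * |I(M2)|.
|I(U(4,8))| = sum C(8,k) for k=0..4 = 163.
|I(U(3,6))| = sum C(6,k) for k=0..3 = 42.
Total = 163 * 42 = 6846.

6846


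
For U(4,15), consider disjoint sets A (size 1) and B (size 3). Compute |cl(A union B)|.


|A union B| = 1 + 3 = 4 (disjoint).
In U(4,15), cl(S) = S if |S| < 4, else cl(S) = E.
Since 4 >= 4, cl(A union B) = E.
|cl(A union B)| = 15.

15


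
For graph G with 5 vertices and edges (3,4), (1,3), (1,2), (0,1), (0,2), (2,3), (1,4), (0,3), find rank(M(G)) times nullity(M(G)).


r(M) = |V| - c = 5 - 1 = 4.
nullity = |E| - r(M) = 8 - 4 = 4.
Product = 4 * 4 = 16.

16


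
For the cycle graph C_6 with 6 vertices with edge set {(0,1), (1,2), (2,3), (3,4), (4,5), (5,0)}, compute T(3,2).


T(C_6; x,y) = x + x^2 + ... + x^(5) + y.
T(3,2) = 3^1 + 3^2 + 3^3 + 3^4 + 3^5 + 2
= 3 + 9 + 27 + 81 + 243 + 2
= 365.

365


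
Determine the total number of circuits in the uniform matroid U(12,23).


In U(12,23), circuits are the (13)-element subsets.
Any set of 13 elements is dependent, and removing any one element gives
an independent set of size 12, so it is a minimal dependent set.
Number of circuits = C(23,13) = 23! / (13! * 10!) = 1144066.

1144066


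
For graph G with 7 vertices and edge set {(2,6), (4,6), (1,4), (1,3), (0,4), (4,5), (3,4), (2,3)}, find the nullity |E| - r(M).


Cycle rank (nullity) = |E| - r(M) = |E| - (|V| - c).
|E| = 8, |V| = 7, c = 1.
Nullity = 8 - (7 - 1) = 8 - 6 = 2.

2


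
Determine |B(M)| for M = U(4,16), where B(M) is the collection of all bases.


Bases of U(4,16) are all 4-element subsets of the 16-element ground set.
Number of bases = C(16,4).
(16 choose 4) = 1820.

1820


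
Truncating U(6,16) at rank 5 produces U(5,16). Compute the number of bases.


Truncating U(6,16) to rank 5 gives U(5,16).
Bases of U(5,16) are all 5-element subsets of 16 elements.
Number of bases = C(16,5) = 16! / (5! * 11!) = 4368.

4368


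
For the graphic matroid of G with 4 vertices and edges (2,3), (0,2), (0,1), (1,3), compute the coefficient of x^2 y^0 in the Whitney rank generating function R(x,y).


R(x,y) = sum over A in 2^E of x^(r(E)-r(A)) * y^(|A|-r(A)).
G has 4 vertices, 4 edges. r(E) = 3.
Enumerate all 2^4 = 16 subsets.
Count subsets with r(E)-r(A)=2 and |A|-r(A)=0: 4.

4


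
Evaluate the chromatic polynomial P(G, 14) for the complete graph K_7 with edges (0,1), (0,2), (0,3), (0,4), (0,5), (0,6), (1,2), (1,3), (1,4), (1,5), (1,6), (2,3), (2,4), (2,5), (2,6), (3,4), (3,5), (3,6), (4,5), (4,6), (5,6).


P(K_7, k) = k(k-1)(k-2)...(k-6).
P(14) = (14) * (13) * (12) * (11) * (10) * (9) * (8) = 17297280.

17297280


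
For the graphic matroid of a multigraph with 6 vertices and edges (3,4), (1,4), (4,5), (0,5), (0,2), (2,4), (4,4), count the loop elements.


In a graphic matroid, a loop is a self-loop edge (u,u) with rank 0.
Examining all 7 edges for self-loops...
Self-loops found: (4,4)
Number of loops = 1.

1


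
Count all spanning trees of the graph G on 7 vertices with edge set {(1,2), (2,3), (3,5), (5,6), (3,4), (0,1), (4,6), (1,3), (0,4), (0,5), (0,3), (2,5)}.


By Kirchhoff's matrix tree theorem, the number of spanning trees equals
the determinant of any cofactor of the Laplacian matrix L.
G has 7 vertices and 12 edges.
Computing the (6 x 6) cofactor determinant gives 320.

320


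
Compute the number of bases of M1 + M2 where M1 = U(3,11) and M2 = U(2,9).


Bases of a direct sum M1 + M2: |B| = |B(M1)| * |B(M2)|.
|B(U(3,11))| = C(11,3) = 165.
|B(U(2,9))| = C(9,2) = 36.
Total bases = 165 * 36 = 5940.

5940


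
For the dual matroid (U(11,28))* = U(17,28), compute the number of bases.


The dual of U(r,n) is U(n-r, n) = U(17,28).
Bases of U(17,28) are all (17)-element subsets.
|B(M*)| = (28 choose 17) = 21474180.

21474180


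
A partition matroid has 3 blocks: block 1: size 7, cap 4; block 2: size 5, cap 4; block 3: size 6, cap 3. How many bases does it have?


A basis picks exactly ci elements from block i.
Number of bases = product of C(|Si|, ci).
= C(7,4) * C(5,4) * C(6,3)
= 35 * 5 * 20
= 3500.

3500


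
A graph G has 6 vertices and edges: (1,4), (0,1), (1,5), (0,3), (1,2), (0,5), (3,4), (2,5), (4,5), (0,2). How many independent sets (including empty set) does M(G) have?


An independent set in a graphic matroid is an acyclic edge subset.
G has 6 vertices and 10 edges.
Enumerate all 2^10 = 1024 subsets, checking for acyclicity.
Total independent sets = 454.

454


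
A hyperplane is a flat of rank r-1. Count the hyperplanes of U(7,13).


Hyperplanes of U(7,13) are flats of rank 6.
In a uniform matroid, these are exactly the (6)-element subsets.
Count = C(13,6) = 1716.

1716


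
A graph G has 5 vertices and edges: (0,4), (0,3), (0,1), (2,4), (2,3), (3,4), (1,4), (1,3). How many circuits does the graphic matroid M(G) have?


A circuit in a graphic matroid = edge set of a simple cycle.
G has 5 vertices and 8 edges.
Enumerating all minimal edge subsets forming cycles...
Total circuits found: 12.

12
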